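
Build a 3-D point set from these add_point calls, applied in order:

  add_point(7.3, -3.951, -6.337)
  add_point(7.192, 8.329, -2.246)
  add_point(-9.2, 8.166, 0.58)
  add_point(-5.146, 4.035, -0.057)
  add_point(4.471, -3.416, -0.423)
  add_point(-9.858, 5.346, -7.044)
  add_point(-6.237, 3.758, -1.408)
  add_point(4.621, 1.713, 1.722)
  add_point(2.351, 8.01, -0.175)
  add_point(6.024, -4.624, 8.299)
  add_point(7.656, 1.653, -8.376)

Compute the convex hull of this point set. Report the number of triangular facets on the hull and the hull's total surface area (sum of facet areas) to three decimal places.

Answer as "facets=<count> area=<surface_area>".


facets=14 area=685.336

Hull vertices (9/11): indices [0, 1, 2, 4, 5, 6, 8, 9, 10].

Per-facet area ½‖(b−a)×(c−a)‖:
  f1: (p1, p10, p5) → 78.8294
  f2: (p1, p9, p10) → 75.2262
  f3: (p2, p1, p5) → 67.6353
  f4: (p0, p10, p5) → 53.2902
  f5: (p0, p9, p10) → 40.4928
  f6: (p6, p9, p5) → 23.8965
  f7: (p6, p2, p5) → 19.2473
  f8: (p6, p2, p9) → 42.4597
  f9: (p8, p1, p9) → 41.2331
  f10: (p8, p2, p9) → 88.5718
  f11: (p8, p2, p1) → 10.3777
  f12: (p4, p9, p5) → 66.8029
  f13: (p4, p0, p5) → 59.2970
  f14: (p4, p0, p9) → 17.9764
Σ area = 685.336

Check V−E+F: 9 − 21 + 14 = 2.


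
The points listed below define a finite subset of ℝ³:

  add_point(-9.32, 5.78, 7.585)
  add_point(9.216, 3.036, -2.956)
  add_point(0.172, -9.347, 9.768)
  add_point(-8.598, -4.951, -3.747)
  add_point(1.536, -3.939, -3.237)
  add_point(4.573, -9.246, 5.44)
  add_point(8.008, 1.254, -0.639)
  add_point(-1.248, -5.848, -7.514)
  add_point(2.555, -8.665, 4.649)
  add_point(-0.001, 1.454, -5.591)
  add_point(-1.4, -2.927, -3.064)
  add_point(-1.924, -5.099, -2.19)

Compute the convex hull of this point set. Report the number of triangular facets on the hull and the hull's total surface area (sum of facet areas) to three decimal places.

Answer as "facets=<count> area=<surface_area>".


facets=12 area=761.796

Hull vertices (8/12): indices [0, 1, 2, 3, 5, 6, 7, 9].

Area of each hull facet:
  f1: (p5, p7, p1) → 95.5904
  f2: (p5, p7, p2) → 42.3632
  f3: (p6, p1, p0) → 26.7677
  f4: (p6, p2, p0) → 140.9732
  f5: (p6, p5, p1) → 7.5097
  f6: (p6, p5, p2) → 32.6133
  f7: (p9, p1, p0) → 78.0828
  f8: (p9, p7, p1) → 34.4196
  f9: (p3, p9, p0) → 82.3876
  f10: (p3, p9, p7) → 31.7060
  f11: (p3, p2, p0) → 120.5669
  f12: (p3, p7, p2) → 68.8159
Σ area = 761.796

Check V−E+F: 8 − 18 + 12 = 2.


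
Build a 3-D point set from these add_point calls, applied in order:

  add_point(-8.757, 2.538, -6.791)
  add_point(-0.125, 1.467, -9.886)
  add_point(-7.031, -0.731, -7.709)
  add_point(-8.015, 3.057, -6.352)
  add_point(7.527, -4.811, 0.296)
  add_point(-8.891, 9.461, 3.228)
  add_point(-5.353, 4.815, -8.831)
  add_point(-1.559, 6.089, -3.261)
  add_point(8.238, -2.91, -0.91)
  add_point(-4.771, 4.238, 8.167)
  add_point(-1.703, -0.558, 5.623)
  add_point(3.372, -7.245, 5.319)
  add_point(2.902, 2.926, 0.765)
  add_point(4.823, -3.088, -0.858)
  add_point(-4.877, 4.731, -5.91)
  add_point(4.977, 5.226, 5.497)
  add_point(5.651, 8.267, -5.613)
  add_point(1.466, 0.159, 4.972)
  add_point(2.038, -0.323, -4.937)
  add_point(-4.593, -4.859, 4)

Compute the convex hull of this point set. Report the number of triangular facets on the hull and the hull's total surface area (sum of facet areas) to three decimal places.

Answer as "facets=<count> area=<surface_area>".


facets=20 area=877.213

Hull vertices (12/20): indices [0, 1, 2, 4, 5, 6, 8, 9, 11, 15, 16, 19].

Facet areas (half cross-product norm):
  f1: (p9, p15, p5) → 40.6315
  f2: (p9, p15, p11) → 62.3544
  f3: (p16, p15, p5) → 83.4442
  f4: (p16, p1, p8) → 57.8070
  f5: (p16, p15, p8) → 57.7234
  f6: (p6, p2, p1) → 18.0769
  f7: (p6, p16, p5) → 79.8171
  f8: (p6, p16, p1) → 31.1129
  f9: (p4, p1, p8) → 13.8875
  f10: (p4, p2, p1) → 53.0604
  f11: (p4, p2, p11) → 59.2943
  f12: (p4, p15, p8) → 12.5263
  f13: (p4, p15, p11) → 39.8477
  f14: (p19, p2, p11) → 48.3391
  f15: (p19, p9, p11) → 41.1928
  f16: (p19, p9, p5) → 39.0824
  f17: (p0, p6, p5) → 27.7429
  f18: (p0, p6, p2) → 8.7123
  f19: (p0, p19, p5) → 78.7154
  f20: (p0, p19, p2) → 23.8442
Σ area = 877.213

Euler characteristic 12−30+20 = 2 ✓


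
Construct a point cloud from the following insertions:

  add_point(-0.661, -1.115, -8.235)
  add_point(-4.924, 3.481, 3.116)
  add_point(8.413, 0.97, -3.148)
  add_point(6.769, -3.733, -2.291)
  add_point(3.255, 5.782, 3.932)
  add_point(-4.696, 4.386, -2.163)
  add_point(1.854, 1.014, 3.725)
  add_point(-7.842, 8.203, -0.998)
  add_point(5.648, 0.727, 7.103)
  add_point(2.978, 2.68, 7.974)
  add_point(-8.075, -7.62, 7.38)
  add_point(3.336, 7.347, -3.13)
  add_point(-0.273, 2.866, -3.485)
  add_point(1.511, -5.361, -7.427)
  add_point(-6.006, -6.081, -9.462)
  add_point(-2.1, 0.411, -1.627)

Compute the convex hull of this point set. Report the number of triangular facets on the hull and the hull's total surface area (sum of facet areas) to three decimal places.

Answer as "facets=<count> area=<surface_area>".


Extreme-point indices: [0, 2, 3, 4, 7, 8, 9, 10, 11, 13, 14] — 11 of 16 on the boundary.

Per-facet area ½‖(b−a)×(c−a)‖:
  f1: (p14, p7, p10) → 128.0037
  f2: (p9, p7, p10) → 108.9853
  f3: (p0, p14, p7) → 50.3996
  f4: (p11, p0, p2) → 40.0339
  f5: (p11, p0, p7) → 59.3596
  f6: (p8, p3, p2) → 25.8497
  f7: (p8, p9, p10) → 25.4771
  f8: (p8, p3, p10) → 83.4587
  f9: (p13, p0, p14) → 17.3837
  f10: (p13, p14, p10) → 66.0419
  f11: (p13, p3, p10) → 66.0313
  f12: (p13, p3, p2) → 18.0747
  f13: (p13, p0, p2) → 24.5451
  f14: (p4, p9, p7) → 29.1468
  f15: (p4, p11, p7) → 40.6221
  f16: (p4, p8, p9) → 8.6811
  f17: (p4, p11, p2) → 29.1017
  f18: (p4, p8, p2) → 31.3315
Σ area = 852.527

Check V−E+F: 11 − 27 + 18 = 2.

facets=18 area=852.527


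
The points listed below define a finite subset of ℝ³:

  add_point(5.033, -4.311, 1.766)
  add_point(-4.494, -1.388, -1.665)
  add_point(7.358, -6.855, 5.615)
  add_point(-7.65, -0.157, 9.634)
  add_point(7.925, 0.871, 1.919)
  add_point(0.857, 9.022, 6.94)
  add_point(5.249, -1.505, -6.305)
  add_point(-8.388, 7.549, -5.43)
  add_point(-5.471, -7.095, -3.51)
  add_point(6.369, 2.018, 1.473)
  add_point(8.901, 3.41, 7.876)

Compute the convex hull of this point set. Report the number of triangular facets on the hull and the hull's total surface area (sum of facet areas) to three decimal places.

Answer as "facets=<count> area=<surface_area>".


facets=14 area=889.754

Hull vertices (9/11): indices [2, 3, 4, 5, 6, 7, 8, 9, 10].

Facet areas (half cross-product norm):
  f1: (p3, p8, p7) → 105.2365
  f2: (p6, p8, p7) → 89.1164
  f3: (p5, p3, p7) → 94.8373
  f4: (p5, p3, p10) → 62.6533
  f5: (p5, p6, p7) → 116.4904
  f6: (p2, p6, p8) → 79.5626
  f7: (p2, p3, p10) → 85.6115
  f8: (p2, p3, p8) → 108.5927
  f9: (p9, p5, p10) → 33.3406
  f10: (p9, p5, p6) → 33.1061
  f11: (p4, p2, p10) → 28.0894
  f12: (p4, p2, p6) → 38.1300
  f13: (p4, p9, p10) → 6.4650
  f14: (p4, p9, p6) → 8.5222
Σ area = 889.754

Euler: V−E+F = 9−21+14 = 2.


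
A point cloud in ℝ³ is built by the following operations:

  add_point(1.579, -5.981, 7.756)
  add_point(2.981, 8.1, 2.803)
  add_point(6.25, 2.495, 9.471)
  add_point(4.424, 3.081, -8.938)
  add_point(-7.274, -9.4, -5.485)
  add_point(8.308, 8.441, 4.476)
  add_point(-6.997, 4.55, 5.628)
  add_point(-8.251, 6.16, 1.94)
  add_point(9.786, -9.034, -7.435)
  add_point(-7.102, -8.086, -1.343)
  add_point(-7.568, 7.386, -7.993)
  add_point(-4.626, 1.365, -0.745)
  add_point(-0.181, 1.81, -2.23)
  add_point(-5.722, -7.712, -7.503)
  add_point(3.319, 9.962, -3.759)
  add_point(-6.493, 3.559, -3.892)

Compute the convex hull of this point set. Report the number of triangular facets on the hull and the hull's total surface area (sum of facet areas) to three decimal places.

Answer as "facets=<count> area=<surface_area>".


facets=22 area=1216.029

Points on the hull: [0, 1, 2, 3, 4, 5, 6, 7, 8, 9, 10, 13, 14] (13 of 16).

Per-facet area ½‖(b−a)×(c−a)‖:
  f1: (p10, p4, p7) → 82.0763
  f2: (p0, p4, p8) → 124.7913
  f3: (p0, p2, p8) → 85.8992
  f4: (p13, p4, p8) → 21.1507
  f5: (p13, p10, p4) → 20.0218
  f6: (p14, p10, p7) → 57.9003
  f7: (p9, p4, p7) → 27.5470
  f8: (p9, p0, p4) → 18.1332
  f9: (p6, p0, p2) → 63.6015
  f10: (p6, p9, p7) → 30.2902
  f11: (p6, p9, p0) → 79.9872
  f12: (p3, p13, p8) → 91.1223
  f13: (p3, p13, p10) → 87.0240
  f14: (p3, p14, p10) → 50.0616
  f15: (p5, p2, p8) → 82.6061
  f16: (p5, p3, p8) → 99.0019
  f17: (p5, p3, p14) → 40.1631
  f18: (p5, p6, p2) → 55.9781
  f19: (p5, p6, p7) → 33.0861
  f20: (p1, p14, p7) → 39.0236
  f21: (p1, p5, p7) → 7.9449
  f22: (p1, p5, p14) → 18.6180
Σ area = 1216.029

Euler characteristic 13−33+22 = 2 ✓


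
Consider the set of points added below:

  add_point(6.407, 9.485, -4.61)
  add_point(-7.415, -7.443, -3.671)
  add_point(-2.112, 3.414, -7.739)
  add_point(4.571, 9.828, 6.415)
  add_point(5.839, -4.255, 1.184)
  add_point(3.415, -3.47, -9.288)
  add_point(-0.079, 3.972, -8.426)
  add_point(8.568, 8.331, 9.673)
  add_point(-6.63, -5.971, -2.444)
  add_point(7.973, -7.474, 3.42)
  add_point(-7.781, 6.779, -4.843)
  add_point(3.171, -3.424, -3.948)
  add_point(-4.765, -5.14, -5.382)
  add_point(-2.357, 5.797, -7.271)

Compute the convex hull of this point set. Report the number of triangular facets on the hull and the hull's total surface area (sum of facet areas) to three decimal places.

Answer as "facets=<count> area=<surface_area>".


Extreme-point indices: [0, 1, 2, 3, 5, 6, 7, 8, 9, 10, 12, 13] — 12 of 14 on the boundary.

Facet areas (half cross-product norm):
  f1: (p0, p9, p7) → 117.8016
  f2: (p0, p5, p9) → 98.6736
  f3: (p8, p9, p7) → 133.9920
  f4: (p3, p0, p10) → 79.9751
  f5: (p3, p0, p7) → 26.5391
  f6: (p3, p8, p10) → 110.6290
  f7: (p3, p8, p7) → 51.4258
  f8: (p6, p0, p5) → 37.0059
  f9: (p13, p0, p10) → 23.0982
  f10: (p13, p6, p0) → 14.6409
  f11: (p2, p6, p5) → 8.9918
  f12: (p2, p12, p5) → 36.2077
  f13: (p2, p13, p10) → 6.9472
  f14: (p2, p13, p6) → 2.6940
  f15: (p1, p8, p9) → 14.1528
  f16: (p1, p5, p9) → 88.3272
  f17: (p1, p12, p5) → 8.0421
  f18: (p1, p8, p10) → 11.2348
  f19: (p1, p2, p10) → 45.8240
  f20: (p1, p2, p12) → 9.5114
Σ area = 925.714

Euler: V−E+F = 12−30+20 = 2.

facets=20 area=925.714


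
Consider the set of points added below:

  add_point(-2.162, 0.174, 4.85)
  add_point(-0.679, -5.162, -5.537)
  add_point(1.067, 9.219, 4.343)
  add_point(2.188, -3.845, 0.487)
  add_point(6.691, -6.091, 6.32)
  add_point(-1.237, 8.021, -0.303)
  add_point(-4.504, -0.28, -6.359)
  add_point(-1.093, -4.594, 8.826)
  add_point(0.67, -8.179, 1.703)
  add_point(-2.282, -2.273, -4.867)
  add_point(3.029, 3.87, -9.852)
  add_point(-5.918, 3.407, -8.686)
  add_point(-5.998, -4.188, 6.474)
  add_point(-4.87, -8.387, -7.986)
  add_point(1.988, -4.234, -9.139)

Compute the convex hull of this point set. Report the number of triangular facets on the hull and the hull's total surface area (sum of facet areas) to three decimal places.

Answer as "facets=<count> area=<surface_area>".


facets=16 area=825.851

Extreme-point indices: [2, 4, 5, 7, 8, 10, 11, 12, 13, 14] — 10 of 15 on the boundary.

Facet areas (half cross-product norm):
  f1: (p10, p2, p4) → 121.3942
  f2: (p7, p2, p12) → 39.9479
  f3: (p7, p2, p4) → 60.9170
  f4: (p11, p13, p12) → 87.2195
  f5: (p11, p10, p13) → 53.5575
  f6: (p14, p10, p4) → 65.8537
  f7: (p14, p10, p13) → 25.8907
  f8: (p8, p7, p4) → 28.4825
  f9: (p8, p14, p4) → 42.4349
  f10: (p8, p14, p13) → 43.0382
  f11: (p8, p13, p12) → 50.6445
  f12: (p8, p7, p12) → 22.0250
  f13: (p5, p2, p12) → 39.1511
  f14: (p5, p11, p12) → 77.8185
  f15: (p5, p10, p2) → 22.5049
  f16: (p5, p11, p10) → 44.9712
Σ area = 825.851

Euler: V−E+F = 10−24+16 = 2.


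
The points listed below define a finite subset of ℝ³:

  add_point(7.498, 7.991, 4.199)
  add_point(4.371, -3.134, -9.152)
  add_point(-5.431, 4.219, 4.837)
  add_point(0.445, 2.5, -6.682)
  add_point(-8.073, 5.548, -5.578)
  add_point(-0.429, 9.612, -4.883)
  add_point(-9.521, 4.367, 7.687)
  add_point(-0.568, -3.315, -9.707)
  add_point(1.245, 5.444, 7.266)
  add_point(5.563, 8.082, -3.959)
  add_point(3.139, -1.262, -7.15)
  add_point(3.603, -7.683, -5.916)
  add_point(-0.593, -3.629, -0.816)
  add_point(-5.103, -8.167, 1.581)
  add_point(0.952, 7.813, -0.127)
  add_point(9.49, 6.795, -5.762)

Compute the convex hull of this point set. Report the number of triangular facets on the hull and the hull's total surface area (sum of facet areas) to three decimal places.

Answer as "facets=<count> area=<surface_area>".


facets=18 area=938.357

Hull vertices (11/16): indices [0, 1, 4, 5, 6, 7, 8, 9, 11, 13, 15].

Per-facet area ½‖(b−a)×(c−a)‖:
  f1: (p4, p13, p6) → 90.9888
  f2: (p4, p7, p13) → 78.4900
  f3: (p11, p7, p13) → 40.8977
  f4: (p11, p0, p15) → 79.8549
  f5: (p11, p0, p13) → 108.2160
  f6: (p5, p7, p15) → 68.6438
  f7: (p5, p4, p7) → 52.7217
  f8: (p5, p4, p6) → 58.0771
  f9: (p5, p0, p6) → 96.3290
  f10: (p8, p13, p6) → 77.0335
  f11: (p8, p0, p6) → 18.4138
  f12: (p8, p0, p13) → 52.2997
  f13: (p1, p7, p15) → 25.1599
  f14: (p1, p11, p15) → 26.8041
  f15: (p1, p11, p7) → 13.9417
  f16: (p9, p0, p15) → 18.5762
  f17: (p9, p5, p15) → 7.5295
  f18: (p9, p5, p0) → 24.3796
Σ area = 938.357

Check V−E+F: 11 − 27 + 18 = 2.


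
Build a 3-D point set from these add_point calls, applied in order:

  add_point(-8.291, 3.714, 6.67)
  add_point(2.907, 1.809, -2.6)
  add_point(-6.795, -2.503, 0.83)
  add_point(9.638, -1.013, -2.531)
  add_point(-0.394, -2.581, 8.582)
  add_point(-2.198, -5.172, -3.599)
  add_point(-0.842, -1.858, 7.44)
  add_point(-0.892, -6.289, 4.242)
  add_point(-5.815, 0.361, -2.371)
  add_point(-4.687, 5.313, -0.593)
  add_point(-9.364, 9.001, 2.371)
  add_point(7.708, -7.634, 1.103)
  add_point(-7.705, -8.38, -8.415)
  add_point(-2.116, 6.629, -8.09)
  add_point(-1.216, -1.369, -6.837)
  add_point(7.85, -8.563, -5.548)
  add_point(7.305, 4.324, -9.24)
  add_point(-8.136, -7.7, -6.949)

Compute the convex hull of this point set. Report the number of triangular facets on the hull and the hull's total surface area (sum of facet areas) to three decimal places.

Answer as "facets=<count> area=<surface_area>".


facets=18 area=1016.355

Hull vertices (11/18): indices [0, 3, 4, 7, 10, 11, 12, 13, 15, 16, 17].

Per-facet area ½‖(b−a)×(c−a)‖:
  f1: (p4, p3, p10) → 119.7522
  f2: (p11, p15, p3) → 24.5315
  f3: (p11, p4, p3) → 47.0428
  f4: (p16, p15, p3) → 36.1187
  f5: (p16, p3, p10) → 92.3369
  f6: (p16, p13, p10) → 46.4446
  f7: (p0, p4, p10) → 25.1479
  f8: (p12, p16, p15) → 105.5697
  f9: (p12, p16, p13) → 77.7267
  f10: (p12, p11, p15) → 52.4660
  f11: (p12, p13, p10) → 103.6871
  f12: (p17, p0, p10) → 61.2833
  f13: (p17, p12, p10) → 9.6784
  f14: (p7, p12, p11) → 66.7229
  f15: (p7, p17, p12) → 8.6576
  f16: (p7, p11, p4) → 25.5242
  f17: (p7, p0, p4) → 28.9188
  f18: (p7, p17, p0) → 84.7453
Σ area = 1016.355

Check V−E+F: 11 − 27 + 18 = 2.


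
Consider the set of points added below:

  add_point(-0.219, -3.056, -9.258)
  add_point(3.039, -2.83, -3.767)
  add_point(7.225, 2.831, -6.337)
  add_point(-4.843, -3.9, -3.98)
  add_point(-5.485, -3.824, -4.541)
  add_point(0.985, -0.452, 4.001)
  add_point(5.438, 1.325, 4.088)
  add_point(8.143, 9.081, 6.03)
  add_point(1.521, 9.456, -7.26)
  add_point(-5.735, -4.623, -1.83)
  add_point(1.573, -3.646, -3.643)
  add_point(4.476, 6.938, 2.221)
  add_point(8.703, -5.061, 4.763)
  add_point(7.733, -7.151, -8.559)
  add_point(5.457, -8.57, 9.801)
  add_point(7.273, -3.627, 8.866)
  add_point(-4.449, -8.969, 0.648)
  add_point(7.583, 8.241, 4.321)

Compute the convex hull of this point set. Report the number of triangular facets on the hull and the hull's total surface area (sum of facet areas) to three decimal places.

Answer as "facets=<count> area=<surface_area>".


facets=22 area=934.514

Hull vertices (13/18): indices [0, 2, 4, 5, 7, 8, 9, 11, 12, 13, 14, 15, 16].

Area of each hull facet:
  f1: (p13, p0, p8) → 54.4743
  f2: (p13, p7, p12) → 93.2749
  f3: (p4, p8, p9) → 19.2679
  f4: (p4, p0, p8) → 45.2340
  f5: (p14, p13, p12) → 37.4450
  f6: (p11, p8, p9) → 79.2736
  f7: (p11, p7, p9) → 23.7094
  f8: (p11, p7, p8) → 20.5525
  f9: (p2, p7, p8) → 59.7706
  f10: (p2, p13, p8) → 30.0646
  f11: (p2, p13, p7) → 55.2831
  f12: (p16, p13, p0) → 55.1064
  f13: (p16, p4, p0) → 23.5948
  f14: (p16, p4, p9) → 5.4177
  f15: (p16, p14, p13) → 102.0728
  f16: (p5, p7, p9) → 32.3284
  f17: (p5, p14, p7) → 63.9356
  f18: (p5, p16, p9) → 25.2570
  f19: (p5, p16, p14) → 56.7900
  f20: (p15, p7, p12) → 29.7350
  f21: (p15, p14, p12) → 12.2316
  f22: (p15, p14, p7) → 9.6948
Σ area = 934.514

Check V−E+F: 13 − 33 + 22 = 2.


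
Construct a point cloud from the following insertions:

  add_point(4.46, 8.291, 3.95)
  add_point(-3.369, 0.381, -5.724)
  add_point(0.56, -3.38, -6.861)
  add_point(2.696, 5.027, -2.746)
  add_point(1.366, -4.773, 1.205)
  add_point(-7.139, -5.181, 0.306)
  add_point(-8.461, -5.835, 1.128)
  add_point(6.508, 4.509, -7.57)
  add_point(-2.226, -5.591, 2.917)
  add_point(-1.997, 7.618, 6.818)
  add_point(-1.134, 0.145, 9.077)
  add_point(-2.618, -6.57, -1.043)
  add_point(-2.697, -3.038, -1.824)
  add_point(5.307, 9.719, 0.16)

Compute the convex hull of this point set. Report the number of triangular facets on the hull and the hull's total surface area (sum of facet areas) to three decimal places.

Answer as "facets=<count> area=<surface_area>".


facets=18 area=620.889

Extreme-point indices: [0, 1, 2, 4, 6, 7, 8, 9, 10, 11, 13] — 11 of 14 on the boundary.

Facet areas (half cross-product norm):
  f1: (p1, p13, p7) → 50.9974
  f2: (p0, p4, p10) → 53.0291
  f3: (p0, p13, p7) → 15.7258
  f4: (p0, p4, p7) → 75.5217
  f5: (p8, p10, p6) → 25.8151
  f6: (p8, p4, p10) → 17.2127
  f7: (p9, p1, p6) → 74.8977
  f8: (p9, p1, p13) → 67.4573
  f9: (p9, p0, p13) → 11.8649
  f10: (p9, p10, p6) → 47.4339
  f11: (p9, p0, p10) → 27.7144
  f12: (p2, p4, p7) → 40.2981
  f13: (p2, p1, p7) → 27.3824
  f14: (p2, p1, p6) → 29.2556
  f15: (p11, p8, p6) → 12.3714
  f16: (p11, p2, p6) → 18.0248
  f17: (p11, p8, p4) → 8.0039
  f18: (p11, p2, p4) → 17.8825
Σ area = 620.889

Check V−E+F: 11 − 27 + 18 = 2.


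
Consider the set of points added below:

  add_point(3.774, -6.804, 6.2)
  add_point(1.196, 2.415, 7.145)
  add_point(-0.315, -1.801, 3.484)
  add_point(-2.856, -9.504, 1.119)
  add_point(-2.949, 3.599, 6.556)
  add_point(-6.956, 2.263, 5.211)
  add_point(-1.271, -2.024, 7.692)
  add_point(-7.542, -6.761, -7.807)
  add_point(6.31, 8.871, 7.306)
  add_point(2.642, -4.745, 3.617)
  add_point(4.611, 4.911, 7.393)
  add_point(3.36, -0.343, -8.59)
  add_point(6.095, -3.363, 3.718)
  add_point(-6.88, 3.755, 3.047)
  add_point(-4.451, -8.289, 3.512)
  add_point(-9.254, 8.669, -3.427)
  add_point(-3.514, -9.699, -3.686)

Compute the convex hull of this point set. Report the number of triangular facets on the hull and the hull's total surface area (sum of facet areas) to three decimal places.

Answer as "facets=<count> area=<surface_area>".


facets=22 area=926.769

Extreme-point indices: [0, 3, 4, 5, 6, 7, 8, 10, 11, 12, 14, 15, 16] — 13 of 17 on the boundary.

Facet areas (half cross-product norm):
  f1: (p11, p8, p15) → 137.9268
  f2: (p5, p8, p15) → 82.2418
  f3: (p7, p11, p15) → 94.7153
  f4: (p7, p11, p16) → 39.5134
  f5: (p7, p5, p15) → 82.5363
  f6: (p12, p11, p8) → 82.5660
  f7: (p12, p11, p16) → 73.8655
  f8: (p14, p7, p16) → 21.3000
  f9: (p14, p7, p5) → 64.9047
  f10: (p4, p5, p8) → 7.1237
  f11: (p0, p12, p16) → 30.4899
  f12: (p0, p12, p8) → 25.8243
  f13: (p0, p10, p8) → 8.8403
  f14: (p3, p14, p16) → 5.3721
  f15: (p3, p0, p16) → 15.4666
  f16: (p3, p0, p14) → 13.4857
  f17: (p6, p0, p10) → 32.3013
  f18: (p6, p4, p5) → 13.2423
  f19: (p6, p4, p8) → 31.2246
  f20: (p6, p10, p8) → 5.7624
  f21: (p6, p14, p5) → 30.8109
  f22: (p6, p0, p14) → 27.2549
Σ area = 926.769

Check V−E+F: 13 − 33 + 22 = 2.


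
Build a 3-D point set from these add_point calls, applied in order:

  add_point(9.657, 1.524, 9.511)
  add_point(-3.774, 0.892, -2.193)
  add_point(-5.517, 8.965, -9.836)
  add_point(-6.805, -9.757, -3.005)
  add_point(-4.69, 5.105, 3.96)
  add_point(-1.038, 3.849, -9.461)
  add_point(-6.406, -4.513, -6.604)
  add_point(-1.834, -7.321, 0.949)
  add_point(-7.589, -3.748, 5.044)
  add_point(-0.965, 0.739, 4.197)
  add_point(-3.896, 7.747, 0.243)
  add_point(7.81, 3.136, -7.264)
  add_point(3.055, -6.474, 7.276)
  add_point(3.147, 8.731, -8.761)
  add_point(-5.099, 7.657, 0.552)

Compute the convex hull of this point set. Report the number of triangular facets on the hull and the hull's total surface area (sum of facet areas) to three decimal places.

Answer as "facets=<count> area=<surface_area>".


facets=20 area=1001.106

Hull vertices (12/15): indices [0, 2, 3, 4, 5, 6, 8, 10, 11, 12, 13, 14].

Per-facet area ½‖(b−a)×(c−a)‖:
  f1: (p14, p2, p8) → 58.1222
  f2: (p12, p0, p8) → 53.1287
  f3: (p12, p3, p8) → 56.3799
  f4: (p12, p11, p0) → 88.0259
  f5: (p12, p11, p3) → 127.1776
  f6: (p6, p2, p8) → 80.2307
  f7: (p6, p3, p8) → 32.0838
  f8: (p6, p11, p3) → 45.5023
  f9: (p13, p11, p0) → 59.2948
  f10: (p4, p0, p8) → 74.0396
  f11: (p4, p14, p8) → 15.6445
  f12: (p4, p14, p0) → 29.2109
  f13: (p5, p6, p2) → 33.7832
  f14: (p5, p6, p11) → 43.8641
  f15: (p5, p13, p2) → 21.8211
  f16: (p5, p13, p11) → 23.8096
  f17: (p10, p14, p2) → 6.3697
  f18: (p10, p13, p2) → 43.0954
  f19: (p10, p14, p0) → 8.8348
  f20: (p10, p13, p0) → 100.6876
Σ area = 1001.106

Euler characteristic 12−30+20 = 2 ✓


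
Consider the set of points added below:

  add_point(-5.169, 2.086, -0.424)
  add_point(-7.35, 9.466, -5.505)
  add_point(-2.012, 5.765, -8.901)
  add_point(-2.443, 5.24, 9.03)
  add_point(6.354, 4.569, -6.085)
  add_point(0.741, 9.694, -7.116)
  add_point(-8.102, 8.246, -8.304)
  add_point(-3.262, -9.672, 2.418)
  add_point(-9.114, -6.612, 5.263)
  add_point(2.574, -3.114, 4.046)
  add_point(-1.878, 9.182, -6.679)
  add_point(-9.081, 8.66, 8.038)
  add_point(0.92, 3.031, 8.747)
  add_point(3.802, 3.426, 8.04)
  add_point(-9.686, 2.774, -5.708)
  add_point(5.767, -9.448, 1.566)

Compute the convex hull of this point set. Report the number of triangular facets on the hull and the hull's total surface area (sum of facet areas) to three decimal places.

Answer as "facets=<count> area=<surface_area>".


facets=22 area=1050.147

Hull vertices (13/16): indices [1, 2, 3, 4, 5, 6, 7, 8, 11, 12, 13, 14, 15].

Facet areas (half cross-product norm):
  f1: (p2, p7, p14) → 71.1821
  f2: (p8, p7, p14) → 51.9478
  f3: (p15, p2, p4) → 69.1869
  f4: (p15, p2, p7) → 86.1537
  f5: (p15, p13, p4) → 96.4001
  f6: (p15, p8, p7) → 17.8646
  f7: (p6, p2, p14) → 20.6341
  f8: (p5, p13, p4) → 55.1390
  f9: (p5, p6, p1) → 12.9429
  f10: (p5, p2, p4) → 19.5800
  f11: (p5, p6, p2) → 16.6357
  f12: (p12, p8, p3) → 28.3598
  f13: (p12, p13, p3) → 4.0140
  f14: (p12, p15, p8) → 97.6508
  f15: (p12, p15, p13) → 21.6158
  f16: (p11, p13, p3) → 8.3167
  f17: (p11, p5, p13) → 110.2300
  f18: (p11, p5, p1) → 53.4892
  f19: (p11, p8, p3) → 53.0216
  f20: (p11, p8, p14) → 96.9052
  f21: (p11, p6, p14) → 46.8269
  f22: (p11, p6, p1) → 12.0497
Σ area = 1050.147

Euler characteristic 13−33+22 = 2 ✓


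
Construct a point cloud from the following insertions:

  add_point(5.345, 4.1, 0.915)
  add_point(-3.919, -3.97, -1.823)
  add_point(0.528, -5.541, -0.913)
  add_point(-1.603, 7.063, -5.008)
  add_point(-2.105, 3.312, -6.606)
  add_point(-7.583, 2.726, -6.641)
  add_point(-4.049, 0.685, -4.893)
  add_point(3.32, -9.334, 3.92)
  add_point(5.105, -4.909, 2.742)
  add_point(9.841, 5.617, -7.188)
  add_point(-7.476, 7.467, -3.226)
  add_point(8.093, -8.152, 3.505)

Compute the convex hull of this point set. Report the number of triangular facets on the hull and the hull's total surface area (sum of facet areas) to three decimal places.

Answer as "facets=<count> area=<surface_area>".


facets=14 area=587.768

Extreme-point indices: [0, 1, 2, 3, 5, 7, 9, 10, 11] — 9 of 12 on the boundary.

Per-facet area ½‖(b−a)×(c−a)‖:
  f1: (p0, p10, p7) → 95.3061
  f2: (p2, p9, p5) → 98.8245
  f3: (p3, p9, p5) → 33.3665
  f4: (p3, p10, p5) → 17.5898
  f5: (p3, p0, p9) → 43.7961
  f6: (p3, p0, p10) → 24.9831
  f7: (p11, p0, p9) → 58.6354
  f8: (p11, p0, p7) → 31.6094
  f9: (p11, p2, p9) → 72.0370
  f10: (p11, p2, p7) → 16.2956
  f11: (p1, p2, p5) → 15.0539
  f12: (p1, p2, p7) → 11.5336
  f13: (p1, p10, p5) → 25.3002
  f14: (p1, p10, p7) → 43.4369
Σ area = 587.768

Check V−E+F: 9 − 21 + 14 = 2.


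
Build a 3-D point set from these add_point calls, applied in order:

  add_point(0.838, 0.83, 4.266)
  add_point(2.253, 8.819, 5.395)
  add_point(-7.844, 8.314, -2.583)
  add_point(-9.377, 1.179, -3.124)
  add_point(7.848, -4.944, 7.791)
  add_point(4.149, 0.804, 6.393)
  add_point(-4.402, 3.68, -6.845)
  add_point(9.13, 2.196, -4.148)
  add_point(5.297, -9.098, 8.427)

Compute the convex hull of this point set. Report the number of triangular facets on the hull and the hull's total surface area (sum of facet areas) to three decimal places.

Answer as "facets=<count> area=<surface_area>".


Points on the hull: [1, 2, 3, 4, 6, 7, 8] (7 of 9).

Per-facet area ½‖(b−a)×(c−a)‖:
  f1: (p1, p8, p3) → 145.4694
  f2: (p2, p1, p3) → 45.6457
  f3: (p2, p1, p7) → 86.7783
  f4: (p6, p8, p3) → 71.3450
  f5: (p6, p8, p7) → 120.2586
  f6: (p6, p2, p3) → 21.5148
  f7: (p6, p2, p7) → 45.1529
  f8: (p4, p8, p7) → 27.7242
  f9: (p4, p1, p7) → 86.4136
  f10: (p4, p1, p8) → 29.5796
Σ area = 679.882

Euler: V−E+F = 7−15+10 = 2.

facets=10 area=679.882


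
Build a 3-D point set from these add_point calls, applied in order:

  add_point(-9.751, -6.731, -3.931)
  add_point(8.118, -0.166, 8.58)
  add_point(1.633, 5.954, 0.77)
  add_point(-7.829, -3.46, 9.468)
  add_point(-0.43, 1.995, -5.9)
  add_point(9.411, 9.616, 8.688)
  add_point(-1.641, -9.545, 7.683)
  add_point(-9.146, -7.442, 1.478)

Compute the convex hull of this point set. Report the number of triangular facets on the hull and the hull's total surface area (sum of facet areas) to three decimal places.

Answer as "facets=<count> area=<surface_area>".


facets=12 area=755.844

Extreme-point indices: [0, 1, 2, 3, 4, 5, 6, 7] — 8 of 8 on the boundary.

Triangle areas on the boundary:
  f1: (p4, p6, p0) → 92.2198
  f2: (p7, p6, p0) → 18.8562
  f3: (p7, p3, p0) → 13.7599
  f4: (p7, p3, p6) → 36.9865
  f5: (p1, p4, p5) → 83.5354
  f6: (p1, p4, p6) → 108.4991
  f7: (p1, p3, p5) → 76.0153
  f8: (p1, p3, p6) → 60.0887
  f9: (p2, p3, p5) → 91.0140
  f10: (p2, p4, p5) → 21.5136
  f11: (p2, p3, p0) → 105.6588
  f12: (p2, p4, p0) → 47.6963
Σ area = 755.844

Euler: V−E+F = 8−18+12 = 2.


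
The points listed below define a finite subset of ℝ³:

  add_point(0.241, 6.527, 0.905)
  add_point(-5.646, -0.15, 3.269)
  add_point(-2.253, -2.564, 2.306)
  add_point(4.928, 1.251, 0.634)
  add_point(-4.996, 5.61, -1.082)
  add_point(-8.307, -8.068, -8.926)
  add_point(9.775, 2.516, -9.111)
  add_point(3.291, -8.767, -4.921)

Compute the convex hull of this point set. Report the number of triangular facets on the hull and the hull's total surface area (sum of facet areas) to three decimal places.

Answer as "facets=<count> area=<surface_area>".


facets=12 area=612.201

Extreme-point indices: [0, 1, 2, 3, 4, 5, 6, 7] — 8 of 8 on the boundary.

Per-facet area ½‖(b−a)×(c−a)‖:
  f1: (p7, p6, p5) → 80.1199
  f2: (p4, p6, p5) → 134.7906
  f3: (p4, p0, p6) → 38.6784
  f4: (p4, p1, p5) → 53.4907
  f5: (p4, p1, p0) → 20.5688
  f6: (p3, p1, p0) → 32.3345
  f7: (p3, p0, p6) → 37.5470
  f8: (p3, p7, p6) → 61.1384
  f9: (p2, p3, p7) → 43.5099
  f10: (p2, p3, p1) → 15.6351
  f11: (p2, p7, p5) → 64.7449
  f12: (p2, p1, p5) → 29.6427
Σ area = 612.201

Euler: V−E+F = 8−18+12 = 2.


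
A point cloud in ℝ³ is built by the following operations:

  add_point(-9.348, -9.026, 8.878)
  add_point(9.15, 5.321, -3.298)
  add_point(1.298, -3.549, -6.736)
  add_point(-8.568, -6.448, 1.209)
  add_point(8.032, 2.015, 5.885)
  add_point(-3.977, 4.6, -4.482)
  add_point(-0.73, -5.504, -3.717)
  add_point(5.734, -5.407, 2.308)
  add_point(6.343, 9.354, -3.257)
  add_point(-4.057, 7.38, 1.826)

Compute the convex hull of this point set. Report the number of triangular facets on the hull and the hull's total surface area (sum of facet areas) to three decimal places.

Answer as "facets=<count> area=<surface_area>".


facets=16 area=798.796

Hull vertices (10/10): indices [0, 1, 2, 3, 4, 5, 6, 7, 8, 9].

Facet areas (half cross-product norm):
  f1: (p2, p8, p1) → 29.5016
  f2: (p4, p8, p1) → 23.6319
  f3: (p5, p2, p8) → 56.5756
  f4: (p9, p4, p0) → 126.1141
  f5: (p9, p4, p8) → 66.0726
  f6: (p9, p5, p8) → 38.0864
  f7: (p7, p2, p1) → 58.1368
  f8: (p7, p4, p1) → 41.9156
  f9: (p7, p6, p2) → 18.0797
  f10: (p7, p4, p0) → 69.4852
  f11: (p7, p6, p0) → 68.4899
  f12: (p3, p5, p2) → 60.4652
  f13: (p3, p6, p2) → 10.1578
  f14: (p3, p6, p0) → 29.8953
  f15: (p3, p9, p0) → 56.6059
  f16: (p3, p9, p5) → 45.5824
Σ area = 798.796

Euler characteristic 10−24+16 = 2 ✓


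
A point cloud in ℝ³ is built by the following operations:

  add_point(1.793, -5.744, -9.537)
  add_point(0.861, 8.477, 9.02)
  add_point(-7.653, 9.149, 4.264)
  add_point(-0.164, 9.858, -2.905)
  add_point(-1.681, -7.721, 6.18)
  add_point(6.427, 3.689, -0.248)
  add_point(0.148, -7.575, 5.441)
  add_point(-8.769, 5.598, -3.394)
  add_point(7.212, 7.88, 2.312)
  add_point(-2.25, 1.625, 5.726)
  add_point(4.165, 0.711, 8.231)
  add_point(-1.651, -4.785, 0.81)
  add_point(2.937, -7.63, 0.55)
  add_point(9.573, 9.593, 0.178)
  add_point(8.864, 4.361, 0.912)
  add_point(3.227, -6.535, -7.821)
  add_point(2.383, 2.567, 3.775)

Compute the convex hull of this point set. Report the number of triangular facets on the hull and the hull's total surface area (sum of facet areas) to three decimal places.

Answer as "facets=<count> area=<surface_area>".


facets=20 area=930.074

Hull vertices (12/17): indices [0, 1, 2, 3, 4, 6, 7, 10, 12, 13, 14, 15].

Triangle areas on the boundary:
  f1: (p0, p4, p7) → 123.3045
  f2: (p2, p1, p13) → 58.8613
  f3: (p2, p4, p7) → 74.1580
  f4: (p2, p1, p4) → 80.4236
  f5: (p10, p1, p13) → 51.0539
  f6: (p10, p1, p4) → 37.3586
  f7: (p15, p0, p4) → 15.2078
  f8: (p15, p12, p4) → 18.8767
  f9: (p15, p0, p13) → 22.0726
  f10: (p3, p2, p7) → 38.3749
  f11: (p3, p2, p13) → 46.6589
  f12: (p3, p0, p7) → 77.6607
  f13: (p3, p0, p13) → 87.1678
  f14: (p14, p10, p13) → 20.9479
  f15: (p14, p10, p12) → 52.8514
  f16: (p14, p15, p13) → 29.4236
  f17: (p14, p15, p12) → 56.2058
  f18: (p6, p12, p4) → 3.4722
  f19: (p6, p10, p4) → 8.9449
  f20: (p6, p10, p12) → 27.0492
Σ area = 930.074

Euler: V−E+F = 12−30+20 = 2.


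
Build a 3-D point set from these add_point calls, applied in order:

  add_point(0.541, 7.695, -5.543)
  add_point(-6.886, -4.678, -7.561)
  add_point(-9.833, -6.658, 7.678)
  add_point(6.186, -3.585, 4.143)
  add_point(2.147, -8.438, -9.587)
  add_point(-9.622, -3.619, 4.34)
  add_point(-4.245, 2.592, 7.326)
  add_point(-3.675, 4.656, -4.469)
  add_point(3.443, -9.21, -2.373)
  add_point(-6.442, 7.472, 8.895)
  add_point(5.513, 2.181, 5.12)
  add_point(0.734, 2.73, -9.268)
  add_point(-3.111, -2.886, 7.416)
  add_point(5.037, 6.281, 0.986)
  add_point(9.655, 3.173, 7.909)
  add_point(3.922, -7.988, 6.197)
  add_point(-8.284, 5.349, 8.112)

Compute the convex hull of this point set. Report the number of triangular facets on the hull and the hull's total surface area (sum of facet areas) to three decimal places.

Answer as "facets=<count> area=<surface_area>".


facets=22 area=1111.361

Points on the hull: [0, 1, 2, 4, 5, 7, 8, 9, 11, 13, 14, 15, 16] (13 of 17).

Area of each hull facet:
  f1: (p9, p14, p2) → 121.6341
  f2: (p1, p4, p2) → 74.0582
  f3: (p15, p14, p2) → 82.4578
  f4: (p16, p9, p2) → 10.3270
  f5: (p8, p4, p14) → 52.1708
  f6: (p8, p15, p14) → 52.6541
  f7: (p8, p4, p2) → 56.0586
  f8: (p8, p15, p2) → 60.1245
  f9: (p5, p1, p2) → 20.5731
  f10: (p5, p16, p2) → 20.8940
  f11: (p5, p16, p1) → 54.5814
  f12: (p13, p9, p14) → 62.1340
  f13: (p13, p0, p9) → 56.3231
  f14: (p7, p16, p9) → 19.5217
  f15: (p7, p0, p9) → 35.9305
  f16: (p7, p16, p1) → 67.6850
  f17: (p11, p13, p0) → 23.6142
  f18: (p11, p1, p4) → 48.9701
  f19: (p11, p4, p14) → 109.0093
  f20: (p11, p13, p14) → 33.0976
  f21: (p11, p7, p1) → 33.8850
  f22: (p11, p7, p0) → 15.6568
Σ area = 1111.361

Euler characteristic 13−33+22 = 2 ✓


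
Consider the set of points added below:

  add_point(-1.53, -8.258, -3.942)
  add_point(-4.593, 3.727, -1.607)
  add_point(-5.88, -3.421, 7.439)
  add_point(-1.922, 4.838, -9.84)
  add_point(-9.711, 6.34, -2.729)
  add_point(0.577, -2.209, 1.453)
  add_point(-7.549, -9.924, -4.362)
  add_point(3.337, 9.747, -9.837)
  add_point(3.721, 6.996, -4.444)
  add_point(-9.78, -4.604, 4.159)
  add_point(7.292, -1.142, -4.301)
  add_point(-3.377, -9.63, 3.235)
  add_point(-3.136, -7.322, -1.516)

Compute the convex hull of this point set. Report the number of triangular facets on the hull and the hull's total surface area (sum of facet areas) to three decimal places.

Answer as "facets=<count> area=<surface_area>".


facets=16 area=792.861

Extreme-point indices: [0, 2, 3, 4, 6, 7, 8, 9, 10, 11] — 10 of 13 on the boundary.

Per-facet area ½‖(b−a)×(c−a)‖:
  f1: (p11, p6, p9) → 34.3347
  f2: (p2, p11, p9) → 19.8802
  f3: (p2, p11, p10) → 61.5059
  f4: (p3, p7, p10) → 43.2063
  f5: (p0, p11, p10) → 40.2636
  f6: (p0, p11, p6) → 23.0089
  f7: (p0, p3, p10) → 67.2888
  f8: (p0, p3, p6) → 44.1594
  f9: (p4, p2, p9) → 33.4983
  f10: (p4, p3, p7) → 34.4491
  f11: (p4, p6, p9) → 66.5322
  f12: (p4, p3, p6) → 83.7513
  f13: (p8, p7, p10) → 24.0075
  f14: (p8, p2, p10) → 77.9203
  f15: (p8, p4, p7) → 41.0143
  f16: (p8, p4, p2) → 98.0401
Σ area = 792.861

Euler: V−E+F = 10−24+16 = 2.


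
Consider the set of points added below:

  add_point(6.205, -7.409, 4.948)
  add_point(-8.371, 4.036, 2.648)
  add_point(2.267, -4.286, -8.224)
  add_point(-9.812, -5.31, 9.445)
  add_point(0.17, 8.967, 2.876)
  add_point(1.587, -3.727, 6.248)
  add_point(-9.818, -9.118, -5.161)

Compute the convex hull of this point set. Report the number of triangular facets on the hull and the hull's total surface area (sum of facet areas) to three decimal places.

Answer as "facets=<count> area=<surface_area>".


facets=10 area=776.542

Hull vertices (7/7): indices [0, 1, 2, 3, 4, 5, 6].

Area of each hull facet:
  f1: (p3, p0, p6) → 121.0861
  f2: (p2, p0, p6) → 94.1710
  f3: (p2, p4, p0) → 112.8610
  f4: (p1, p3, p6) → 81.9221
  f5: (p1, p3, p4) → 49.9177
  f6: (p1, p2, p6) → 98.6738
  f7: (p1, p2, p4) → 82.1793
  f8: (p5, p4, p0) → 31.5889
  f9: (p5, p3, p0) → 25.5925
  f10: (p5, p3, p4) → 78.5499
Σ area = 776.542

Euler characteristic 7−15+10 = 2 ✓


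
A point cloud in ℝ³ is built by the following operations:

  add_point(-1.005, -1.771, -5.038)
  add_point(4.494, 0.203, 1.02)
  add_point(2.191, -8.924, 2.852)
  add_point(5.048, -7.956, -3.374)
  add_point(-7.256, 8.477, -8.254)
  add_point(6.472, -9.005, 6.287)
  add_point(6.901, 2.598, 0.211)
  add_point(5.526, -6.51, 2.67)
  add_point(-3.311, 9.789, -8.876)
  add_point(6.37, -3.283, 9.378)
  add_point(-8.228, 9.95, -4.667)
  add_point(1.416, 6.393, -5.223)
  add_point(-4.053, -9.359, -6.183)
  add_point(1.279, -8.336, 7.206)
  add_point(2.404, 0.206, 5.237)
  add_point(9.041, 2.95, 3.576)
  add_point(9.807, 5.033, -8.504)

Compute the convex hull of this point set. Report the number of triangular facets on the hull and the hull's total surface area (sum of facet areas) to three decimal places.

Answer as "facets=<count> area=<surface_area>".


facets=16 area=1005.492

10 of the 17 inputs are extreme points: [3, 4, 5, 8, 9, 10, 12, 13, 15, 16].

Area of each hull facet:
  f1: (p3, p12, p16) → 66.9986
  f2: (p4, p12, p10) → 34.7647
  f3: (p15, p9, p10) → 88.0512
  f4: (p13, p12, p10) → 142.8536
  f5: (p13, p9, p10) → 88.6631
  f6: (p8, p12, p16) → 128.6257
  f7: (p8, p4, p12) → 37.8597
  f8: (p8, p4, p10) → 8.1444
  f9: (p8, p15, p10) → 60.7596
  f10: (p8, p15, p16) → 85.6928
  f11: (p5, p13, p9) → 16.9095
  f12: (p5, p13, p12) → 37.6923
  f13: (p5, p15, p9) → 27.6802
  f14: (p5, p3, p12) → 43.1536
  f15: (p5, p3, p16) → 66.7382
  f16: (p5, p15, p16) → 70.9047
Σ area = 1005.492

Euler: V−E+F = 10−24+16 = 2.


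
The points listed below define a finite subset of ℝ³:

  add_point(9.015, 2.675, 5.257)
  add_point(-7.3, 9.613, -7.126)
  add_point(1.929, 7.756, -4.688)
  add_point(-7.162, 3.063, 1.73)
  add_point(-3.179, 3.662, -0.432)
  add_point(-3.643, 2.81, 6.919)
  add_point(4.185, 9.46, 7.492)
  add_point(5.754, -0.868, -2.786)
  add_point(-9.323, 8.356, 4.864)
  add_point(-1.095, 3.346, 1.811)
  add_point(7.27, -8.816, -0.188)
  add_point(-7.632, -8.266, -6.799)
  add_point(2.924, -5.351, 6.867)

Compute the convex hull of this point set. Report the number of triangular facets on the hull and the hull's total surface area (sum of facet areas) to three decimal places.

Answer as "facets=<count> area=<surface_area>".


facets=16 area=1032.609

Hull vertices (10/13): indices [0, 1, 2, 5, 6, 7, 8, 10, 11, 12].

Area of each hull facet:
  f1: (p11, p1, p8) → 108.4750
  f2: (p12, p10, p0) → 45.5460
  f3: (p12, p11, p10) → 72.5646
  f4: (p6, p1, p8) → 84.3694
  f5: (p6, p12, p0) → 42.6672
  f6: (p7, p10, p0) → 39.8151
  f7: (p7, p11, p10) → 65.7030
  f8: (p2, p6, p0) → 52.0773
  f9: (p2, p6, p1) → 55.9977
  f10: (p2, p7, p0) → 45.0875
  f11: (p2, p11, p1) → 85.5755
  f12: (p2, p7, p11) → 76.0469
  f13: (p5, p6, p8) → 41.9510
  f14: (p5, p6, p12) → 53.8614
  f15: (p5, p11, p8) → 73.9281
  f16: (p5, p12, p11) → 88.9434
Σ area = 1032.609

Check V−E+F: 10 − 24 + 16 = 2.


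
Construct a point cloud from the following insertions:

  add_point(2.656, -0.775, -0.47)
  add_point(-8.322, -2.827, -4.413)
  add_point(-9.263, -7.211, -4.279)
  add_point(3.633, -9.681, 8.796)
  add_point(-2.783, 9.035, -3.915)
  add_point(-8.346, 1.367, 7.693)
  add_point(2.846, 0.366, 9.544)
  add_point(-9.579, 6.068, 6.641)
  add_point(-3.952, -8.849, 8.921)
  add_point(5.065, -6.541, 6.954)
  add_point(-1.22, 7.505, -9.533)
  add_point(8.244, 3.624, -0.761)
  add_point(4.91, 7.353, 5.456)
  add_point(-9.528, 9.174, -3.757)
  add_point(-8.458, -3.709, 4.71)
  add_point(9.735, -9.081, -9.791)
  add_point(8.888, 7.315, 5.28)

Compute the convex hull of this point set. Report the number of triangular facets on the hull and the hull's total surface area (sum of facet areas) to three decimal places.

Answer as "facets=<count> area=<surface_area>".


facets=26 area=1416.157

15 of the 17 inputs are extreme points: [2, 3, 4, 5, 6, 7, 8, 9, 10, 11, 12, 13, 14, 15, 16].

Facet areas (half cross-product norm):
  f1: (p16, p6, p3) → 40.8897
  f2: (p13, p2, p7) → 86.0111
  f3: (p14, p2, p7) → 41.3986
  f4: (p8, p3, p15) → 70.7031
  f5: (p8, p2, p15) → 141.4322
  f6: (p8, p14, p2) → 37.0444
  f7: (p8, p6, p3) → 37.8799
  f8: (p12, p6, p7) → 56.9039
  f9: (p12, p16, p6) → 16.0591
  f10: (p12, p13, p7) → 78.7278
  f11: (p12, p13, p16) → 19.8819
  f12: (p9, p3, p15) → 31.0236
  f13: (p9, p16, p15) → 127.0041
  f14: (p9, p16, p3) → 11.1100
  f15: (p10, p2, p15) → 156.6415
  f16: (p10, p13, p2) → 82.4782
  f17: (p5, p14, p7) → 10.4120
  f18: (p5, p8, p14) → 22.7238
  f19: (p5, p6, p7) → 26.4028
  f20: (p5, p8, p6) → 55.7465
  f21: (p11, p16, p15) → 23.9395
  f22: (p11, p10, p15) → 105.2021
  f23: (p11, p10, p16) → 42.3434
  f24: (p4, p13, p16) → 32.3289
  f25: (p4, p10, p16) → 42.3780
  f26: (p4, p10, p13) → 19.4911
Σ area = 1416.157

Euler characteristic 15−39+26 = 2 ✓
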